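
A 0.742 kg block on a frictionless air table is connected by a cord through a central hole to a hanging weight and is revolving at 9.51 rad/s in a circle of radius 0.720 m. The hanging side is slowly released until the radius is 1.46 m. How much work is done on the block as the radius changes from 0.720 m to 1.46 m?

No torque about the axis ⇒ m r₁² ω₁ = m r₂² ω₂.
ω₂ = ω₁ (r₁/r₂)² = (9.51)(0.720/1.46)² = 2.313 rad/s.
W = ΔKE = ½m(v₂² − v₁²) = -13.16 J.

W ≈ -13.2 J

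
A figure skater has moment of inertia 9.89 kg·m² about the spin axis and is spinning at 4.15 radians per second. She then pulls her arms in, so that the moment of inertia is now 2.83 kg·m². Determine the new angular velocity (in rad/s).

ω₂ ≈ 14.5 rad/s

Angular momentum about the spin axis is conserved since the torque about it is zero.
ω₂ = I₁ω₁ / I₂ = (9.890)(4.15 rad/s) / (2.830) = 14.50 rad/s.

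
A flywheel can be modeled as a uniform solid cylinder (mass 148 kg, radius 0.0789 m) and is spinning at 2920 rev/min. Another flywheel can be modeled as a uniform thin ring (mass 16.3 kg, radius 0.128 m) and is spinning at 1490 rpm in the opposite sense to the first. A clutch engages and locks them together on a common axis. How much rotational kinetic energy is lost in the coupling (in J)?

ΔKE lost ≈ 18000 J

The coupling torques are internal; angular momentum about the shared axis is conserved.
Moments of inertia: I_A = ½(148)(0.0789)² = 0.4607 kg·m²; I_B = (16.3)(0.128)² = 0.2671 kg·m².
Taking A's sense as positive: L = (0.4607)(2920) − (0.2671)(1490) = 947.2 kg·m²·rpm.
Combined I = 0.4607 + 0.2671 = 0.7277 kg·m².
ω_f = L / I = 947.2 / 0.7277 = 1302 rpm.
KE_i = ½ΣIω² = 24790 J; KE_f = ½(0.7277)(136.3)² = 6760 J.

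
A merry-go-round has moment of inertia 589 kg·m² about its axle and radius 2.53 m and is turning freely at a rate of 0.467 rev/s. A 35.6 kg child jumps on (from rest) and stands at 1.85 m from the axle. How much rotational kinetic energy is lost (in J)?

No external torque acts about the axle; L_before = L_after.
Added inertia Σmr² = (35.6)(1.85)² = 121.8 kg·m²; I_f = 589.0 + 121.8 = 710.8 kg·m².
ω_f = I_p ω_i / I_f = (589.0)(0.467) / 710.8 = 0.3870 rev/s.
KE_i = ½(589.0)(2.934 rad/s)² = 2536 J; KE_f = ½(710.8)(2.431)² = 2101 J.

energy lost ≈ 435 J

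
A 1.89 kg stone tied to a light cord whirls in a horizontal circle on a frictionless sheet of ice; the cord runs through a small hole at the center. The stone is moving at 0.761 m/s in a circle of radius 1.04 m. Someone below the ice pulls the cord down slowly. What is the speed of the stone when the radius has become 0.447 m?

v₂ ≈ 1.77 m/s

The only horizontal force on the mass is along the cord (radial), so it exerts no torque about the hole and angular momentum m v r is conserved.
v₂ = v₁ r₁ / r₂ = (0.761)(1.04) / (0.447) = 1.771 m/s.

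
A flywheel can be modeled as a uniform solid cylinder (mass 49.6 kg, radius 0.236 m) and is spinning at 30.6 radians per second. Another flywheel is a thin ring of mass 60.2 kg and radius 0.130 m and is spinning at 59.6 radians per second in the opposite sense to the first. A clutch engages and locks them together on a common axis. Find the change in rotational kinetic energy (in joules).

ΔKE ≈ -2380 J

The coupling torques are internal; angular momentum about the shared axis is conserved.
Moments of inertia: I_A = ½(49.6)(0.236)² = 1.381 kg·m²; I_B = (60.2)(0.130)² = 1.017 kg·m².
Taking A's sense as positive: L = (1.381)(30.6) − (1.017)(59.6) = -18.37 kg·m²·rad/s.
Combined I = 1.381 + 1.017 = 2.399 kg·m².
ω_f = L / I = -18.37 / 2.399 = -7.658 rad/s.
KE_i = ½ΣIω² = 2454 J; KE_f = ½(2.399)(7.658)² = 70.34 J.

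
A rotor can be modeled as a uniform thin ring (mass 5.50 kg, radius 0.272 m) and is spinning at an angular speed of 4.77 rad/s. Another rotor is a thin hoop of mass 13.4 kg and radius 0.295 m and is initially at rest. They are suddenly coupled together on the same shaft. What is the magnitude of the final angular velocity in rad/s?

No external torque acts about the common axis, so total angular momentum is conserved.
Moments of inertia: I_A = (5.50)(0.272)² = 0.4069 kg·m²; I_B = (13.4)(0.295)² = 1.166 kg·m².
Taking A's sense as positive: L = (0.4069)(4.77) = 1.941 kg·m²·rad/s.
Combined I = 0.4069 + 1.166 = 1.573 kg·m².
ω_f = L / I = 1.941 / 1.573 = 1.234 rad/s.

|ω_f| ≈ 1.23 rad/s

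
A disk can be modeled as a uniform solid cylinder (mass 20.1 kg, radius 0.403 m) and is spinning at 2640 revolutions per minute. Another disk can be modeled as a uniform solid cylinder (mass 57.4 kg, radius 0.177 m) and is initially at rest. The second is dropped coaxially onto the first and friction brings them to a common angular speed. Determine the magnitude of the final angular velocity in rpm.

No external torque acts about the common axis, so total angular momentum is conserved.
Moments of inertia: I_A = ½(20.1)(0.403)² = 1.632 kg·m²; I_B = ½(57.4)(0.177)² = 0.8991 kg·m².
Taking A's sense as positive: L = (1.632)(2640) = 4309 kg·m²·rpm.
Combined I = 1.632 + 0.8991 = 2.531 kg·m².
ω_f = L / I = 4309 / 2.531 = 1702 rpm.

|ω_f| ≈ 1700 rpm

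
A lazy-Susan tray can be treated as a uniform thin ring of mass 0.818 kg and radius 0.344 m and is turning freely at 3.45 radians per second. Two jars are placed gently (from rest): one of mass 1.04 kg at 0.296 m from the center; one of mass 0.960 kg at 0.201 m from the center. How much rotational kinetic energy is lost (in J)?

The added mass arrives with no angular momentum about the center, and any external torque about the center is negligible, so the system's angular momentum is conserved.
I_p = (0.818)(0.344)² = 0.09680 kg·m².
Added inertia Σmr² = (1.04)(0.296)² + (0.960)(0.201)² = 0.1299 kg·m²; I_f = 0.09680 + 0.1299 = 0.2267 kg·m².
ω_f = I_p ω_i / I_f = (0.09680)(3.45) / 0.2267 = 1.473 rad/s.
KE_i = ½(0.09680)(3.450 rad/s)² = 0.5761 J; KE_f = ½(0.2267)(1.473)² = 0.2460 J.

energy lost ≈ 0.330 J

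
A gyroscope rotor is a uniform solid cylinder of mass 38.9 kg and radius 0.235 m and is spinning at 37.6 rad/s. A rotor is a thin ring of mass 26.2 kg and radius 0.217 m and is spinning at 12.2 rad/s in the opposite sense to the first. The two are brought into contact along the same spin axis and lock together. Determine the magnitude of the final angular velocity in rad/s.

|ω_f| ≈ 11.0 rad/s

No external torque acts about the common axis, so total angular momentum is conserved.
Moments of inertia: I_A = ½(38.9)(0.235)² = 1.074 kg·m²; I_B = (26.2)(0.217)² = 1.234 kg·m².
Taking A's sense as positive: L = (1.074)(37.6) − (1.234)(12.2) = 25.34 kg·m²·rad/s.
Combined I = 1.074 + 1.234 = 2.308 kg·m².
ω_f = L / I = 25.34 / 2.308 = 10.98 rad/s.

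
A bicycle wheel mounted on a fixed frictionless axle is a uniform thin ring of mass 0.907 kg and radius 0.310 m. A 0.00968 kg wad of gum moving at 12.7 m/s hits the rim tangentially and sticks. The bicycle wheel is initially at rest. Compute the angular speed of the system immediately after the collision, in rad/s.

About the axle the impulsive forces during the collision are internal, so angular momentum about that axis is conserved.
I_p = (0.907)(0.310)² = 0.08716 kg·m². Taking the sense of the wad of gum's angular momentum as positive, L_{wad} = m v R = (0.00968)(12.7)(0.310) = 0.03811 kg·m²/s.
L_i = 0 + 0.03811 = 0.03811 kg·m²/s.
After sticking, I_f = I_p + m R² = 0.08716 + (0.00968)(0.310)² = 0.08809 kg·m².
ω_f = L_i / I_f = 0.03811 / 0.08809 = 0.4326 rad/s.

|ω_f| ≈ 0.433 rad/s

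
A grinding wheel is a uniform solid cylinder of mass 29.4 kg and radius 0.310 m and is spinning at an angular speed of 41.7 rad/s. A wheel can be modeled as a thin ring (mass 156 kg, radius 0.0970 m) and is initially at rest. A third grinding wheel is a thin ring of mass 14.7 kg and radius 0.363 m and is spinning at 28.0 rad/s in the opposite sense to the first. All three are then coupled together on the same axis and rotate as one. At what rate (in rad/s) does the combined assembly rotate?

The coupling torques are internal; angular momentum about the shared axis is conserved.
Moments of inertia: I_A = ½(29.4)(0.310)² = 1.413 kg·m²; I_B = (156)(0.0970)² = 1.468 kg·m²; I_C = (14.7)(0.363)² = 1.937 kg·m².
Taking A's sense as positive: L = (1.413)(41.7) − (1.937)(28.0) = 4.672 kg·m²·rad/s.
Combined I = 1.413 + 1.468 + 1.937 = 4.817 kg·m².
ω_f = L / I = 4.672 / 4.817 = 0.9698 rad/s.

|ω_f| ≈ 0.970 rad/s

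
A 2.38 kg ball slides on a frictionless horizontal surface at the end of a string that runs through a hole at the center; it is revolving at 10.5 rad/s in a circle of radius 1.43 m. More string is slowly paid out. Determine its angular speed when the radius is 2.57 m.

ω₂ ≈ 3.25 rad/s

No torque about the axis ⇒ m r₁² ω₁ = m r₂² ω₂.
ω₂ = ω₁ (r₁/r₂)² = (10.5)(1.43/2.57)² = 3.251 rad/s.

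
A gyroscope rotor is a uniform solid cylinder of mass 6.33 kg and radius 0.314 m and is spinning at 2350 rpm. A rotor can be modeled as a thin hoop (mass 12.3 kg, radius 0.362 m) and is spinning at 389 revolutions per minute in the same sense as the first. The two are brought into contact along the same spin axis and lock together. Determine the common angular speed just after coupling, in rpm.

The coupling torques are internal; angular momentum about the shared axis is conserved.
Moments of inertia: I_A = ½(6.33)(0.314)² = 0.3121 kg·m²; I_B = (12.3)(0.362)² = 1.612 kg·m².
Taking A's sense as positive: L = (0.3121)(2350) + (1.612)(389) = 1360 kg·m²·rpm.
Combined I = 0.3121 + 1.612 = 1.924 kg·m².
ω_f = L / I = 1360 / 1.924 = 707.1 rpm.

|ω_f| ≈ 707 rpm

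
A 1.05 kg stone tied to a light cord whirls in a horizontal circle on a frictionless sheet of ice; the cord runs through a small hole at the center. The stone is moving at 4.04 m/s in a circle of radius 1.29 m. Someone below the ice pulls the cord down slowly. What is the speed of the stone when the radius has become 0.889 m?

Central (radial) force ⇒ zero torque about the center ⇒ m v r is constant.
v₂ = v₁ r₁ / r₂ = (4.04)(1.29) / (0.889) = 5.862 m/s.

v₂ ≈ 5.86 m/s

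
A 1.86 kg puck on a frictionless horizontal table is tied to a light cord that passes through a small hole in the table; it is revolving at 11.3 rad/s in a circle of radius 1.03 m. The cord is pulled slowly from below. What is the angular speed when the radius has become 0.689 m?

No torque about the axis ⇒ m r₁² ω₁ = m r₂² ω₂.
ω₂ = ω₁ (r₁/r₂)² = (11.3)(1.03/0.689)² = 25.25 rad/s.

ω₂ ≈ 25.3 rad/s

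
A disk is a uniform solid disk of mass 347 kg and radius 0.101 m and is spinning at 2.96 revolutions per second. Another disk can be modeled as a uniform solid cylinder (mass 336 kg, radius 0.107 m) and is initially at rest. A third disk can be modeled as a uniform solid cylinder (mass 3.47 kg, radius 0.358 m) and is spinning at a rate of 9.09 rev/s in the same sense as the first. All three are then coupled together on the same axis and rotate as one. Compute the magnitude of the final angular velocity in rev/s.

The coupling torques are internal; angular momentum about the shared axis is conserved.
Moments of inertia: I_A = ½(347)(0.101)² = 1.770 kg·m²; I_B = ½(336)(0.107)² = 1.923 kg·m²; I_C = ½(3.47)(0.358)² = 0.2224 kg·m².
Taking A's sense as positive: L = (1.770)(2.96) + (0.2224)(9.09) = 7.260 kg·m²·rev/s.
Combined I = 1.770 + 1.923 + 0.2224 = 3.916 kg·m².
ω_f = L / I = 7.260 / 3.916 = 1.854 rev/s.

|ω_f| ≈ 1.85 rev/s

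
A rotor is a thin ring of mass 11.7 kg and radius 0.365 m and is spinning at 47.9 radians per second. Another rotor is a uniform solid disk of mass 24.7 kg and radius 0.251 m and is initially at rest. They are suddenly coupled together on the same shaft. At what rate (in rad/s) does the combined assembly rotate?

|ω_f| ≈ 32.0 rad/s

The coupling torques are internal; angular momentum about the shared axis is conserved.
Moments of inertia: I_A = (11.7)(0.365)² = 1.559 kg·m²; I_B = ½(24.7)(0.251)² = 0.7781 kg·m².
Taking A's sense as positive: L = (1.559)(47.9) = 74.66 kg·m²·rad/s.
Combined I = 1.559 + 0.7781 = 2.337 kg·m².
ω_f = L / I = 74.66 / 2.337 = 31.95 rad/s.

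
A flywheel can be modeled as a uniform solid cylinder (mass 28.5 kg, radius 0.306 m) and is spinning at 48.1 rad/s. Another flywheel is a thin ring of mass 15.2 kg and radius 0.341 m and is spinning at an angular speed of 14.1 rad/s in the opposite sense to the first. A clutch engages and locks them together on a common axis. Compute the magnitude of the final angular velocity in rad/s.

|ω_f| ≈ 12.7 rad/s

No external torque acts about the common axis, so total angular momentum is conserved.
Moments of inertia: I_A = ½(28.5)(0.306)² = 1.334 kg·m²; I_B = (15.2)(0.341)² = 1.767 kg·m².
Taking A's sense as positive: L = (1.334)(48.1) − (1.767)(14.1) = 39.26 kg·m²·rad/s.
Combined I = 1.334 + 1.767 = 3.102 kg·m².
ω_f = L / I = 39.26 / 3.102 = 12.66 rad/s.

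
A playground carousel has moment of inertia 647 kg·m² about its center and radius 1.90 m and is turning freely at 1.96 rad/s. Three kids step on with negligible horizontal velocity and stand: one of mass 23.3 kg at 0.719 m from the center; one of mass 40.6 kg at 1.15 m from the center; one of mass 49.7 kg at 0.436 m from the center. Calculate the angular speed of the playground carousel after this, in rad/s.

No external torque acts about the center; L_before = L_after.
Added inertia Σmr² = (23.3)(0.719)² + (40.6)(1.15)² + (49.7)(0.436)² = 75.19 kg·m²; I_f = 647.0 + 75.19 = 722.2 kg·m².
ω_f = I_p ω_i / I_f = (647.0)(1.96) / 722.2 = 1.756 rad/s.

ω_f ≈ 1.76 rad/s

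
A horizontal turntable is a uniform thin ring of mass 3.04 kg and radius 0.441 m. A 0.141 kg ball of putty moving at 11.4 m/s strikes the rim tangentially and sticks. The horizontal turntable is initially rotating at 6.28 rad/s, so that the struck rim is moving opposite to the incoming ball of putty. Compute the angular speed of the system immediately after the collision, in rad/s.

|ω_f| ≈ 4.86 rad/s

The axle reaction passes through the axle and exerts no torque about it; angular momentum about the axle is conserved through the impact.
I_p = (3.04)(0.441)² = 0.5912 kg·m². Taking the sense of the ball of putty's angular momentum as positive, L_{ball} = m v R = (0.141)(11.4)(0.441) = 0.7089 kg·m²/s.
L_i = −I_p ω_p + m v R = −(0.5912)(6.28) + 0.7089 = -3.004 kg·m²/s.
After sticking, I_f = I_p + m R² = 0.5912 + (0.141)(0.441)² = 0.6186 kg·m².
ω_f = L_i / I_f = -3.004 / 0.6186 = -4.856 rad/s.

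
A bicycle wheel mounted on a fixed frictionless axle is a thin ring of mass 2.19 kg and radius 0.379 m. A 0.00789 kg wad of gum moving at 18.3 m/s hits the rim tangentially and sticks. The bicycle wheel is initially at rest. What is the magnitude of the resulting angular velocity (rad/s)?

|ω_f| ≈ 0.173 rad/s

The axle reaction passes through the axle and exerts no torque about it; angular momentum about the axle is conserved through the impact.
I_p = (2.19)(0.379)² = 0.3146 kg·m². Taking the sense of the wad of gum's angular momentum as positive, L_{wad} = m v R = (0.00789)(18.3)(0.379) = 0.05472 kg·m²/s.
L_i = 0 + 0.05472 = 0.05472 kg·m²/s.
After sticking, I_f = I_p + m R² = 0.3146 + (0.00789)(0.379)² = 0.3157 kg·m².
ω_f = L_i / I_f = 0.05472 / 0.3157 = 0.1733 rad/s.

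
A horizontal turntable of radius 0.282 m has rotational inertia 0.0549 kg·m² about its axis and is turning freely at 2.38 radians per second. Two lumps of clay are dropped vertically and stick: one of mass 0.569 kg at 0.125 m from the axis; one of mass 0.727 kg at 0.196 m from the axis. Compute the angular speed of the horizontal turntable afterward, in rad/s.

No external torque acts about the axis; L_before = L_after.
Added inertia Σmr² = (0.569)(0.125)² + (0.727)(0.196)² = 0.03682 kg·m²; I_f = 0.05490 + 0.03682 = 0.09172 kg·m².
ω_f = I_p ω_i / I_f = (0.05490)(2.38) / 0.09172 = 1.425 rad/s.

ω_f ≈ 1.42 rad/s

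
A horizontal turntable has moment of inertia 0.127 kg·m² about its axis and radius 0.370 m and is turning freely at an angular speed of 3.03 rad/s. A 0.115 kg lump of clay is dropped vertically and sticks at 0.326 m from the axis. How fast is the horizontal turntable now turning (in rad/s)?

ω_f ≈ 2.76 rad/s

The added mass arrives with no angular momentum about the axis, and any external torque about the axis is negligible, so the system's angular momentum is conserved.
Added inertia Σmr² = (0.115)(0.326)² = 0.01222 kg·m²; I_f = 0.1270 + 0.01222 = 0.1392 kg·m².
ω_f = I_p ω_i / I_f = (0.1270)(3.03) / 0.1392 = 2.764 rad/s.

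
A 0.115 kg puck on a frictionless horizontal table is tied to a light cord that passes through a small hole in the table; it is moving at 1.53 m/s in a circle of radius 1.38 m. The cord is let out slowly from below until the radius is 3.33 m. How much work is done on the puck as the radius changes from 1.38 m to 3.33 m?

W ≈ -0.111 J

The only horizontal force on the mass is along the cord (radial), so it exerts no torque about the hole and angular momentum m v r is conserved.
v₂ = v₁ r₁ / r₂ = (1.53)(1.38) / (3.33) = 0.6341 m/s.
W = ΔKE = ½m(v₂² − v₁²) = -0.1115 J.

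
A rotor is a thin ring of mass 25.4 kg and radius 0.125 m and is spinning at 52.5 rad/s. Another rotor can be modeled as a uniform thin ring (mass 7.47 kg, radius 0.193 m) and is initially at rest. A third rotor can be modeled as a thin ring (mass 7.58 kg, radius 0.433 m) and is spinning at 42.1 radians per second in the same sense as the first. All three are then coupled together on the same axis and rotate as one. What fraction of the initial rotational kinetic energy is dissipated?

The coupling torques are internal; angular momentum about the shared axis is conserved.
Moments of inertia: I_A = (25.4)(0.125)² = 0.3969 kg·m²; I_B = (7.47)(0.193)² = 0.2783 kg·m²; I_C = (7.58)(0.433)² = 1.421 kg·m².
Taking A's sense as positive: L = (0.3969)(52.5) + (1.421)(42.1) = 80.67 kg·m²·rad/s.
Combined I = 0.3969 + 0.2783 + 1.421 = 2.096 kg·m².
ω_f = L / I = 80.67 / 2.096 = 38.48 rad/s.
KE_i = ½ΣIω² = 1806 J; KE_f = ½(2.096)(38.48)² = 1552 J.
Fraction dissipated = (KE_i − KE_f)/KE_i = 0.1408.

fraction ≈ 0.141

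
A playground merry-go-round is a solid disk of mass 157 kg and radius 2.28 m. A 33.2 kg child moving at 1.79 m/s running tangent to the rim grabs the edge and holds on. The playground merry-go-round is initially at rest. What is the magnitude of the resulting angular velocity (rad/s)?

About the axle the impulsive forces during the collision are internal, so angular momentum about that axis is conserved.
I_p = ½(157)(2.28)² = 408.1 kg·m². Taking the sense of the child's angular momentum as positive, L_{child} = m v R = (33.2)(1.79)(2.28) = 135.5 kg·m²/s.
L_i = 0 + 135.5 = 135.5 kg·m²/s.
After sticking, I_f = I_p + m R² = 408.1 + (33.2)(2.28)² = 580.7 kg·m².
ω_f = L_i / I_f = 135.5 / 580.7 = 0.2333 rad/s.

|ω_f| ≈ 0.233 rad/s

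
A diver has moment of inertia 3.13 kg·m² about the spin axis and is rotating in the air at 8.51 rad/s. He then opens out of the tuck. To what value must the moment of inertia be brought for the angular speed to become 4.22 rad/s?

No external torque acts about the spin axis, so angular momentum is conserved.
I₂ = I₁ω₁ / ω₂ = (3.13)(8.51) / (4.22) = 6.312 kg·m².

I₂ ≈ 6.31 kg·m²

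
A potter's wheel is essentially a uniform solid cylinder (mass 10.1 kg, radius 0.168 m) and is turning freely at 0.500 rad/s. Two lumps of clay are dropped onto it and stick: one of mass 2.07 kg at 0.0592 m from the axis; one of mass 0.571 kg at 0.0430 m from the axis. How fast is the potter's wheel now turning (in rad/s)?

ω_f ≈ 0.472 rad/s

No external torque acts about the axis; L_before = L_after.
I_p = ½(10.1)(0.168)² = 0.1425 kg·m².
Added inertia Σmr² = (2.07)(0.0592)² + (0.571)(0.0430)² = 0.008310 kg·m²; I_f = 0.1425 + 0.008310 = 0.1508 kg·m².
ω_f = I_p ω_i / I_f = (0.1425)(0.500) / 0.1508 = 0.4725 rad/s.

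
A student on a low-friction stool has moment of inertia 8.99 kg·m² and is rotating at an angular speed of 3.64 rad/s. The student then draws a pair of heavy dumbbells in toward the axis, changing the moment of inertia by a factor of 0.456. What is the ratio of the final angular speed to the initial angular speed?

Angular momentum about the spin axis is conserved since the torque about it is zero.
I₂ = 0.456 × 8.99 = 4.099 kg·m².
ω₂/ω₁ = I₁/I₂ = 8.990 / 4.099 = 2.193.

ω₂/ω₁ ≈ 2.19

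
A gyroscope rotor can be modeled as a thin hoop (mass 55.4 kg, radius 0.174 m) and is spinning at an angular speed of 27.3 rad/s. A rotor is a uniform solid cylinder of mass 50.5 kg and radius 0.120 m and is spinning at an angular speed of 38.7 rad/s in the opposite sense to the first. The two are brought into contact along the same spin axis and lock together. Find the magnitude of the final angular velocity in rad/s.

|ω_f| ≈ 15.5 rad/s

No external torque acts about the common axis, so total angular momentum is conserved.
Moments of inertia: I_A = (55.4)(0.174)² = 1.677 kg·m²; I_B = ½(50.5)(0.120)² = 0.3636 kg·m².
Taking A's sense as positive: L = (1.677)(27.3) − (0.3636)(38.7) = 31.72 kg·m²·rad/s.
Combined I = 1.677 + 0.3636 = 2.041 kg·m².
ω_f = L / I = 31.72 / 2.041 = 15.54 rad/s.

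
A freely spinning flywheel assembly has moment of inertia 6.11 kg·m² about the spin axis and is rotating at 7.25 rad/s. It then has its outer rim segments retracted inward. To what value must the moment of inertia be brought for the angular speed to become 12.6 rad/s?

With no external torque about the axis, L is conserved: I₁ω₁ = I₂ω₂.
I₂ = I₁ω₁ / ω₂ = (6.11)(7.25) / (12.6) = 3.516 kg·m².

I₂ ≈ 3.52 kg·m²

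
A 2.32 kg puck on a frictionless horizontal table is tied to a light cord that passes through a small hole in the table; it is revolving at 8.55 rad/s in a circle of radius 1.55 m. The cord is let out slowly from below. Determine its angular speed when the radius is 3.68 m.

The constraining force is radial, so m r² ω about the center is conserved.
ω₂ = ω₁ (r₁/r₂)² = (8.55)(1.55/3.68)² = 1.517 rad/s.

ω₂ ≈ 1.52 rad/s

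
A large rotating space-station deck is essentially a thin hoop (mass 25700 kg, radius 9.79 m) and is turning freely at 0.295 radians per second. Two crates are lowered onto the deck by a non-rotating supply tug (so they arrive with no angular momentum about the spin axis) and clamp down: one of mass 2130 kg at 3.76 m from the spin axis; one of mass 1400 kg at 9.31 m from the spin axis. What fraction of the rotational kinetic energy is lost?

No external torque acts about the spin axis; L_before = L_after.
I_p = (25700)(9.79)² = 2.463e+06 kg·m².
Added inertia Σmr² = (2130)(3.76)² + (1400)(9.31)² = 1.515e+05 kg·m²; I_f = 2.463e+06 + 1.515e+05 = 2.615e+06 kg·m².
ω_f = I_p ω_i / I_f = (2.463e+06)(0.295) / 2.615e+06 = 0.2779 rad/s.
KE_i = ½(2.463e+06)(0.2950 rad/s)² = 1.072e+05 J; KE_f = ½(2.615e+06)(0.2779)² = 1.010e+05 J.
Fraction lost = 0.05793.

fraction ≈ 0.0579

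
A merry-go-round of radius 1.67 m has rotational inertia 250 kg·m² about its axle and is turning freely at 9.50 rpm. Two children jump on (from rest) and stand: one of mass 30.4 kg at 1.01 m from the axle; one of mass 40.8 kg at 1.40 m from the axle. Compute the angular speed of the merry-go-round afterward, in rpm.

No external torque acts about the axle; L_before = L_after.
Added inertia Σmr² = (30.4)(1.01)² + (40.8)(1.40)² = 111.0 kg·m²; I_f = 250.0 + 111.0 = 361.0 kg·m².
ω_f = I_p ω_i / I_f = (250.0)(9.50) / 361.0 = 6.579 rpm.

ω_f ≈ 6.58 rpm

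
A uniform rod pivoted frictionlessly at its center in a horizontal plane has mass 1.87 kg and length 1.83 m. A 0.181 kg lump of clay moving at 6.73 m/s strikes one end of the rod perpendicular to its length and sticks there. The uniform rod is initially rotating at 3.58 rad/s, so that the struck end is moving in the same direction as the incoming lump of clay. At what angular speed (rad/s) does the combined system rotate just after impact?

|ω_f| ≈ 4.43 rad/s

About the pivot the impulsive forces during the collision are internal, so angular momentum about that axis is conserved.
I_p = (1/12)(1.87)(1.83)² = 0.5219 kg·m². Taking the sense of the lump of clay's angular momentum as positive, L_{lump} = m v R = (0.181)(6.73)(1.83/2) = 1.115 kg·m²/s.
L_i = +I_p ω_p + m v R = +(0.5219)(3.58) + 1.115 = 2.983 kg·m²/s.
After sticking, I_f = I_p + m R² = 0.5219 + (0.181)(1.83/2)² = 0.6734 kg·m².
ω_f = L_i / I_f = 2.983 / 0.6734 = 4.430 rad/s.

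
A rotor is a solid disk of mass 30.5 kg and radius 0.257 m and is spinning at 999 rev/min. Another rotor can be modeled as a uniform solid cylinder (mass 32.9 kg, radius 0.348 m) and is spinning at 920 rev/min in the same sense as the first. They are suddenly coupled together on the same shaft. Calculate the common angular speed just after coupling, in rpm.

|ω_f| ≈ 947 rpm

The coupling torques are internal; angular momentum about the shared axis is conserved.
Moments of inertia: I_A = ½(30.5)(0.257)² = 1.007 kg·m²; I_B = ½(32.9)(0.348)² = 1.992 kg·m².
Taking A's sense as positive: L = (1.007)(999) + (1.992)(920) = 2839 kg·m²·rpm.
Combined I = 1.007 + 1.992 = 2.999 kg·m².
ω_f = L / I = 2839 / 2.999 = 946.5 rpm.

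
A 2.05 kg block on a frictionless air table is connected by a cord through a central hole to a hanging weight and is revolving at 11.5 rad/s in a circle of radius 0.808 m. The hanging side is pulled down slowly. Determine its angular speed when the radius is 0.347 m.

ω₂ ≈ 62.4 rad/s

No torque about the axis ⇒ m r₁² ω₁ = m r₂² ω₂.
ω₂ = ω₁ (r₁/r₂)² = (11.5)(0.808/0.347)² = 62.35 rad/s.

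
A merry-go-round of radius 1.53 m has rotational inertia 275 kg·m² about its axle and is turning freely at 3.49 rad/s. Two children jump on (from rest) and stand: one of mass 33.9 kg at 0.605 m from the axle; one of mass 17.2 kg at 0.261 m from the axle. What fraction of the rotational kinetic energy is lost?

fraction ≈ 0.0471

The added mass arrives with no angular momentum about the axle, and any external torque about the axle is negligible, so the system's angular momentum is conserved.
Added inertia Σmr² = (33.9)(0.605)² + (17.2)(0.261)² = 13.58 kg·m²; I_f = 275.0 + 13.58 = 288.6 kg·m².
ω_f = I_p ω_i / I_f = (275.0)(3.49) / 288.6 = 3.326 rad/s.
KE_i = ½(275.0)(3.490 rad/s)² = 1675 J; KE_f = ½(288.6)(3.326)² = 1596 J.
Fraction lost = 0.04706.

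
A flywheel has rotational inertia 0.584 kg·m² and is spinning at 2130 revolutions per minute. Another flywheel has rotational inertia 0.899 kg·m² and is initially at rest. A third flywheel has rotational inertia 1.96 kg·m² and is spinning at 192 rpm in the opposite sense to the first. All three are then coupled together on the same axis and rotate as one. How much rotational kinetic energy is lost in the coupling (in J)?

No external torque acts about the common axis, so total angular momentum is conserved.
Taking A's sense as positive: L = (0.5840)(2130) − (1.960)(192) = 867.6 kg·m²·rpm.
Combined I = 0.5840 + 0.8990 + 1.960 = 3.443 kg·m².
ω_f = L / I = 867.6 / 3.443 = 252.0 rpm.
KE_i = ½ΣIω² = 14920 J; KE_f = ½(3.443)(26.39)² = 1199 J.

ΔKE lost ≈ 13700 J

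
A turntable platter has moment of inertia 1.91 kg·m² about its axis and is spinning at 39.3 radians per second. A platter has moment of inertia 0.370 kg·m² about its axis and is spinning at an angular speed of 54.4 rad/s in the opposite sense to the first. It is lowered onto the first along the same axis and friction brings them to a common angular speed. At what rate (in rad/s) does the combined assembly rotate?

No external torque acts about the common axis, so total angular momentum is conserved.
Taking A's sense as positive: L = (1.910)(39.3) − (0.3700)(54.4) = 54.93 kg·m²·rad/s.
Combined I = 1.910 + 0.3700 = 2.280 kg·m².
ω_f = L / I = 54.93 / 2.280 = 24.09 rad/s.

|ω_f| ≈ 24.1 rad/s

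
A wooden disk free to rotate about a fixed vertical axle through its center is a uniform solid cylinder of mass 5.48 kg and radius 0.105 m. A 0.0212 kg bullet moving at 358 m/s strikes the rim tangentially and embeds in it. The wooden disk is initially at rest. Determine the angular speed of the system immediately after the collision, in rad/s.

The axle reaction passes through the axle and exerts no torque about it; angular momentum about the axle is conserved through the impact.
I_p = ½(5.48)(0.105)² = 0.03021 kg·m². Taking the sense of the bullet's angular momentum as positive, L_{bullet} = m v R = (0.0212)(358)(0.105) = 0.7969 kg·m²/s.
L_i = 0 + 0.7969 = 0.7969 kg·m²/s.
After sticking, I_f = I_p + m R² = 0.03021 + (0.0212)(0.105)² = 0.03044 kg·m².
ω_f = L_i / I_f = 0.7969 / 0.03044 = 26.18 rad/s.

|ω_f| ≈ 26.2 rad/s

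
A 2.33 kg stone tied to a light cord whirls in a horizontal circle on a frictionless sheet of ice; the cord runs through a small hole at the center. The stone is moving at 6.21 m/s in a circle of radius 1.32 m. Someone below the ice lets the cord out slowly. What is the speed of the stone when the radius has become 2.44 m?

v₂ ≈ 3.36 m/s

Central (radial) force ⇒ zero torque about the center ⇒ m v r is constant.
v₂ = v₁ r₁ / r₂ = (6.21)(1.32) / (2.44) = 3.360 m/s.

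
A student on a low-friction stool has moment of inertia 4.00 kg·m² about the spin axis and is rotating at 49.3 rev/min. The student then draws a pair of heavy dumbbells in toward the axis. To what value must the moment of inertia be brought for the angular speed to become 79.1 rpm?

I₂ ≈ 2.49 kg·m²

With no external torque about the axis, L is conserved: I₁ω₁ = I₂ω₂.
I₂ = I₁ω₁ / ω₂ = (4.00)(49.3) / (79.1) = 2.493 kg·m².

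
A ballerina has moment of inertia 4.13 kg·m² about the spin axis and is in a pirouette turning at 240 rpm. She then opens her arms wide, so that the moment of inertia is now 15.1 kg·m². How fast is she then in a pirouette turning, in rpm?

Angular momentum about the spin axis is conserved since the torque about it is zero.
ω₂ = I₁ω₁ / I₂ = (4.130)(240 rpm) / (15.10) = 65.64 rpm.

ω₂ ≈ 65.6 rpm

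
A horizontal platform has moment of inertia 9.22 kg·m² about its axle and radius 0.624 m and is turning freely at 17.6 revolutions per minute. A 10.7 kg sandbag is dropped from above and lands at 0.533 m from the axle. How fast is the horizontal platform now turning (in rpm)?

No external torque acts about the axle; L_before = L_after.
Added inertia Σmr² = (10.7)(0.533)² = 3.040 kg·m²; I_f = 9.220 + 3.040 = 12.26 kg·m².
ω_f = I_p ω_i / I_f = (9.220)(17.6) / 12.26 = 13.24 rpm.

ω_f ≈ 13.2 rpm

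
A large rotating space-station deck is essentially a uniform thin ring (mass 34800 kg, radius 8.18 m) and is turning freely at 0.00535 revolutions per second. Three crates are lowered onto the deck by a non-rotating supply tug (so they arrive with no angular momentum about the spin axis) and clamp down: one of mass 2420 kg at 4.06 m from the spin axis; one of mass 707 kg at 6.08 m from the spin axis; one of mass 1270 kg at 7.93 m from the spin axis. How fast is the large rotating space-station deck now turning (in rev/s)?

The added mass arrives with no angular momentum about the spin axis, and any external torque about the spin axis is negligible, so the system's angular momentum is conserved.
I_p = (34800)(8.18)² = 2.329e+06 kg·m².
Added inertia Σmr² = (2420)(4.06)² + (707)(6.08)² + (1270)(7.93)² = 1.459e+05 kg·m²; I_f = 2.329e+06 + 1.459e+05 = 2.474e+06 kg·m².
ω_f = I_p ω_i / I_f = (2.329e+06)(0.00535) / 2.474e+06 = 0.005035 rev/s.

ω_f ≈ 0.00503 rev/s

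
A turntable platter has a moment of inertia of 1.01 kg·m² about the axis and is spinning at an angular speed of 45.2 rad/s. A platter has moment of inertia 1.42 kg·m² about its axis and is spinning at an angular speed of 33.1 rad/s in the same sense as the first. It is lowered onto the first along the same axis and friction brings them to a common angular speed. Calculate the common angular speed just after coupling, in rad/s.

|ω_f| ≈ 38.1 rad/s

The coupling torques are internal; angular momentum about the shared axis is conserved.
Taking A's sense as positive: L = (1.010)(45.2) + (1.420)(33.1) = 92.65 kg·m²·rad/s.
Combined I = 1.010 + 1.420 = 2.430 kg·m².
ω_f = L / I = 92.65 / 2.430 = 38.13 rad/s.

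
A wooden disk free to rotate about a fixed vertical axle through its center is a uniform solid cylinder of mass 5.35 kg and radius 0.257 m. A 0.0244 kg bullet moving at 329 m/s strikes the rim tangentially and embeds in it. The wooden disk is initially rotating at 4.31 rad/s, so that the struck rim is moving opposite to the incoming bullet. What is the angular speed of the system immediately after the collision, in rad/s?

The axle reaction passes through the axle and exerts no torque about it; angular momentum about the axle is conserved through the impact.
I_p = ½(5.35)(0.257)² = 0.1767 kg·m². Taking the sense of the bullet's angular momentum as positive, L_{bullet} = m v R = (0.0244)(329)(0.257) = 2.063 kg·m²/s.
L_i = −I_p ω_p + m v R = −(0.1767)(4.31) + 2.063 = 1.302 kg·m²/s.
After sticking, I_f = I_p + m R² = 0.1767 + (0.0244)(0.257)² = 0.1783 kg·m².
ω_f = L_i / I_f = 1.302 / 0.1783 = 7.300 rad/s.

|ω_f| ≈ 7.30 rad/s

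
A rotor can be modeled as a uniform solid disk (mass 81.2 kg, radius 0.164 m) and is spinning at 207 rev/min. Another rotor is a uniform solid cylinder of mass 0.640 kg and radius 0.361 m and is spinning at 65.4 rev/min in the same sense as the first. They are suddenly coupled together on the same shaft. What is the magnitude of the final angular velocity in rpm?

|ω_f| ≈ 202 rpm

The coupling torques are internal; angular momentum about the shared axis is conserved.
Moments of inertia: I_A = ½(81.2)(0.164)² = 1.092 kg·m²; I_B = ½(0.640)(0.361)² = 0.04170 kg·m².
Taking A's sense as positive: L = (1.092)(207) + (0.04170)(65.4) = 228.8 kg·m²·rpm.
Combined I = 1.092 + 0.04170 = 1.134 kg·m².
ω_f = L / I = 228.8 / 1.134 = 201.8 rpm.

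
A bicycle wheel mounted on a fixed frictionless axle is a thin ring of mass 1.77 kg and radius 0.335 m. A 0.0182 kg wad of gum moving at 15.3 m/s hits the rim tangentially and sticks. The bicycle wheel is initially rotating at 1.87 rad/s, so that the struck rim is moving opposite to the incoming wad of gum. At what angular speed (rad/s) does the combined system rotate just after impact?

About the axle the impulsive forces during the collision are internal, so angular momentum about that axis is conserved.
I_p = (1.77)(0.335)² = 0.1986 kg·m². Taking the sense of the wad of gum's angular momentum as positive, L_{wad} = m v R = (0.0182)(15.3)(0.335) = 0.09328 kg·m²/s.
L_i = −I_p ω_p + m v R = −(0.1986)(1.87) + 0.09328 = -0.2782 kg·m²/s.
After sticking, I_f = I_p + m R² = 0.1986 + (0.0182)(0.335)² = 0.2007 kg·m².
ω_f = L_i / I_f = -0.2782 / 0.2007 = -1.386 rad/s.

|ω_f| ≈ 1.39 rad/s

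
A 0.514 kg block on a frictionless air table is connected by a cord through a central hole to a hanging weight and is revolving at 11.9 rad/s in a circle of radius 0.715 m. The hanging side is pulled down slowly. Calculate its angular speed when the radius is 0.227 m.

ω₂ ≈ 118 rad/s

The constraining force is radial, so m r² ω about the center is conserved.
ω₂ = ω₁ (r₁/r₂)² = (11.9)(0.715/0.227)² = 118.1 rad/s.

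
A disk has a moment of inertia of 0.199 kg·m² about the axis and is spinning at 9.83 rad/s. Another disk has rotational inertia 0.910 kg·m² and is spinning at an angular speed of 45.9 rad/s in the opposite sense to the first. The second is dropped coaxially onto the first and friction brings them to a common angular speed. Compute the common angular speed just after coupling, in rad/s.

The coupling torques are internal; angular momentum about the shared axis is conserved.
Taking A's sense as positive: L = (0.1990)(9.83) − (0.9100)(45.9) = -39.81 kg·m²·rad/s.
Combined I = 0.1990 + 0.9100 = 1.109 kg·m².
ω_f = L / I = -39.81 / 1.109 = -35.90 rad/s.

|ω_f| ≈ 35.9 rad/s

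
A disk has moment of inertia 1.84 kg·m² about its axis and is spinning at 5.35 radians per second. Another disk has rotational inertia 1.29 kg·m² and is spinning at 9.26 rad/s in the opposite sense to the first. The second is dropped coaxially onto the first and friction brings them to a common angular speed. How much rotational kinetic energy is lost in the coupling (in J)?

The coupling torques are internal; angular momentum about the shared axis is conserved.
Taking A's sense as positive: L = (1.840)(5.35) − (1.290)(9.26) = -2.101 kg·m²·rad/s.
Combined I = 1.840 + 1.290 = 3.130 kg·m².
ω_f = L / I = -2.101 / 3.130 = -0.6714 rad/s.
KE_i = ½ΣIω² = 81.64 J; KE_f = ½(3.130)(0.6714)² = 0.7054 J.

ΔKE lost ≈ 80.9 J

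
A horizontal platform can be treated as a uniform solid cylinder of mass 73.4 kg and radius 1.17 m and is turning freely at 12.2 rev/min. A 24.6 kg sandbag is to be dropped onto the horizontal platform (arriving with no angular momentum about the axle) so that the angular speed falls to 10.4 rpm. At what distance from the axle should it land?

r ≈ 0.595 m

No external torque acts about the axle; L_before = L_after.
I_p = ½(73.4)(1.17)² = 50.24 kg·m².
I_p ω_i = (I_p + m r²) ω_f ⇒ m r² = I_p(ω_i/ω_f − 1) = 50.24(12.2/10.4 − 1) = 8.695 kg·m².
r = √(8.695/24.6) = 0.5945 m.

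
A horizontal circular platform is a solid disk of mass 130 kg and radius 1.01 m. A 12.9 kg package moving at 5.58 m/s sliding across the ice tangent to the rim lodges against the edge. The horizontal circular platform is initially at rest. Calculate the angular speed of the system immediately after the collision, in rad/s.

|ω_f| ≈ 0.915 rad/s

The axle reaction passes through the central axle and exerts no torque about it; angular momentum about the central axle is conserved through the impact.
I_p = ½(130)(1.01)² = 66.31 kg·m². Taking the sense of the package's angular momentum as positive, L_{package} = m v R = (12.9)(5.58)(1.01) = 72.70 kg·m²/s.
L_i = 0 + 72.70 = 72.70 kg·m²/s.
After sticking, I_f = I_p + m R² = 66.31 + (12.9)(1.01)² = 79.47 kg·m².
ω_f = L_i / I_f = 72.70 / 79.47 = 0.9149 rad/s.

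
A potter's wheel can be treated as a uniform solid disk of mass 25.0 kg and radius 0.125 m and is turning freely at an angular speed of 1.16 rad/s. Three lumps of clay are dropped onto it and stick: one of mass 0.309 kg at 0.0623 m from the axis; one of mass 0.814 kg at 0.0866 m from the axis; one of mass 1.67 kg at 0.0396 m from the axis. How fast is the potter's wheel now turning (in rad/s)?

ω_f ≈ 1.10 rad/s

The added mass arrives with no angular momentum about the axis, and any external torque about the axis is negligible, so the system's angular momentum is conserved.
I_p = ½(25.0)(0.125)² = 0.1953 kg·m².
Added inertia Σmr² = (0.309)(0.0623)² + (0.814)(0.0866)² + (1.67)(0.0396)² = 0.009923 kg·m²; I_f = 0.1953 + 0.009923 = 0.2052 kg·m².
ω_f = I_p ω_i / I_f = (0.1953)(1.16) / 0.2052 = 1.104 rad/s.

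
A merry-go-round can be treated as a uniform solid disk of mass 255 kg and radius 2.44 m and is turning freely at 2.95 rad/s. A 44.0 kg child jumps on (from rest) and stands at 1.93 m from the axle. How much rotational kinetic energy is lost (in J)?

energy lost ≈ 587 J

The added mass arrives with no angular momentum about the axle, and any external torque about the axle is negligible, so the system's angular momentum is conserved.
I_p = ½(255)(2.44)² = 759.1 kg·m².
Added inertia Σmr² = (44.0)(1.93)² = 163.9 kg·m²; I_f = 759.1 + 163.9 = 923.0 kg·m².
ω_f = I_p ω_i / I_f = (759.1)(2.95) / 923.0 = 2.426 rad/s.
KE_i = ½(759.1)(2.950 rad/s)² = 3303 J; KE_f = ½(923.0)(2.426)² = 2716 J.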